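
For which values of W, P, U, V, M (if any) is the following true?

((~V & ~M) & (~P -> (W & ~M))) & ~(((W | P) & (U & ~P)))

W=F; P=T; U=T; V=F; M=F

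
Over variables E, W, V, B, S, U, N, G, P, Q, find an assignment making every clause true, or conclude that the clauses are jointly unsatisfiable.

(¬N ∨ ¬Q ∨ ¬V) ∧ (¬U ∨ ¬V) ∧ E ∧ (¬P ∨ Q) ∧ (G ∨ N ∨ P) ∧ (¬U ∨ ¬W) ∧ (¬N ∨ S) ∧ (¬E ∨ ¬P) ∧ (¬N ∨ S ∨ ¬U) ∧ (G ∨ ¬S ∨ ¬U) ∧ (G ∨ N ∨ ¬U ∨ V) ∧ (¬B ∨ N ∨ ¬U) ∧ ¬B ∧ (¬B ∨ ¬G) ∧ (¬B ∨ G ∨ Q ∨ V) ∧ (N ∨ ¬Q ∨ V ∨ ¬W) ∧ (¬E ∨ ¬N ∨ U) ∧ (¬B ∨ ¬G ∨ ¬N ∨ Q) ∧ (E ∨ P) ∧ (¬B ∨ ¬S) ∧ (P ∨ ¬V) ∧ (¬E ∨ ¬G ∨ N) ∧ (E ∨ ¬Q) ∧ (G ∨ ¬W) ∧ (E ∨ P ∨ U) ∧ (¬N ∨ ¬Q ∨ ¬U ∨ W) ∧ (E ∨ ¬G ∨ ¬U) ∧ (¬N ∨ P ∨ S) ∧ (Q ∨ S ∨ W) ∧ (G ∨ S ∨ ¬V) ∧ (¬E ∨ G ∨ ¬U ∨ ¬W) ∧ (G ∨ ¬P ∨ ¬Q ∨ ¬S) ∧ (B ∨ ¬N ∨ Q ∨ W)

Case N = True:
  (E) forces E = True.
  (¬N ∨ S) forces S = True.
  (¬E ∨ ¬P) forces P = False.
  (¬B) forces B = False.
  (¬E ∨ ¬N ∨ U) forces U = True.
  (¬U ∨ ¬V) forces V = False.
  (¬U ∨ ¬W) forces W = False.
  (G ∨ ¬S ∨ ¬U) forces G = True.
  (¬N ∨ ¬Q ∨ ¬U ∨ W) forces Q = False.
  Clause (B ∨ ¬N ∨ Q ∨ W) is falsified — contradiction.
Case N = False:
  (E) forces E = True.
  (¬E ∨ ¬P) forces P = False.
  (G ∨ N ∨ P) forces G = True.
  Clause (¬E ∨ ¬G ∨ N) is falsified — contradiction.
Both cases fail, so the formula is unsatisfiable.

Unsatisfiable — no assignment works.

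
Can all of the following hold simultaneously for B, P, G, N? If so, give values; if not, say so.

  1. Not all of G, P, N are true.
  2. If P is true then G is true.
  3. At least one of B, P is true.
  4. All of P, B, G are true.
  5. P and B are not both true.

Case B = True:
  (4) forces P = True.
  Constraint (5) is violated (P=T, B=T) — contradiction.
Case B = False:
  Constraint (4) is violated (B=F) — contradiction.
Both cases fail — unsatisfiable.

Unsatisfiable — no assignment works.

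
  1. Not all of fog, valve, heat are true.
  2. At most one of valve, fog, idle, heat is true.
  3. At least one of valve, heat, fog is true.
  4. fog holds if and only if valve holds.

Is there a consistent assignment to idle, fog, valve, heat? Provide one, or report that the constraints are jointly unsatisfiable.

idle=F, fog=F, valve=F, heat=T

  (1) {fog, valve, heat}: 1/3 true — not all ✓
  (2) {valve, fog, idle, heat}: 1 true — at most one ✓
  (3) {valve, heat, fog}: 1 true — at least one ✓
  (4) fog=F, valve=F — same ✓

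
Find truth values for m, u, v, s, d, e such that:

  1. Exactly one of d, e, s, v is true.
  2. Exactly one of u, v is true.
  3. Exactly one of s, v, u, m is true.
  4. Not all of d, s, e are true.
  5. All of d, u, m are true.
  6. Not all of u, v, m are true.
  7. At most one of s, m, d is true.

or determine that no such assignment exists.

Unsatisfiable — no assignment works.

Case m = True:
  (3) with m=T forces s = False.
  (3) with m=T forces v = False.
  (2) with v=F forces u = True.
  Constraint (3) is violated (u=T, m=T) — contradiction.
Case m = False:
  Constraint (5) is violated (m=F) — contradiction.
Both cases fail — unsatisfiable.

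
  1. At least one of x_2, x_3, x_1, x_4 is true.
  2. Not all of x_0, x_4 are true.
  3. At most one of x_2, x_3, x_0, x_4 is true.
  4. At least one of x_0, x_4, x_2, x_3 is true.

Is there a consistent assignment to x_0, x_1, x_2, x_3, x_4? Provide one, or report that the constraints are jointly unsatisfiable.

x_0: False, x_1: True, x_2: False, x_3: True, x_4: False

  (1) {x_2, x_3, x_1, x_4}: 2 true — at least one ✓
  (2) {x_0, x_4}: 0/2 true — not all ✓
  (3) {x_2, x_3, x_0, x_4}: 1 true — at most one ✓
  (4) {x_0, x_4, x_2, x_3}: 1 true — at least one ✓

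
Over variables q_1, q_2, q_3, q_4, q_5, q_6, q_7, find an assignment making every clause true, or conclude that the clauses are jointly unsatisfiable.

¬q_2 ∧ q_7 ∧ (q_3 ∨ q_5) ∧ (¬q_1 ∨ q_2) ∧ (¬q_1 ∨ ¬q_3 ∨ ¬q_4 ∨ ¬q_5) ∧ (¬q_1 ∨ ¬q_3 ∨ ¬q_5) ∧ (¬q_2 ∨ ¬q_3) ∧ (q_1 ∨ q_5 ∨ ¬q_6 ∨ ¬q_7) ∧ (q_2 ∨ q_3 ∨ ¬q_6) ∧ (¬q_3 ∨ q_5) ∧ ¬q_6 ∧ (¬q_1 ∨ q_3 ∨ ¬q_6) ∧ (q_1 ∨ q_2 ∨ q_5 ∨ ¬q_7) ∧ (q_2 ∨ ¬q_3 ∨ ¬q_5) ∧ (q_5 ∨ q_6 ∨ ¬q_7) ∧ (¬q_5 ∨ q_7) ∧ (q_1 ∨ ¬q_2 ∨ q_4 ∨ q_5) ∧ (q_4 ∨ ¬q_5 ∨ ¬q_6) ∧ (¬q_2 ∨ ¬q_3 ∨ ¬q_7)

Unit clause (¬q_2) forces q_2 = False.
Unit clause (q_7) forces q_7 = True.
In (¬q_1 ∨ q_2) only ¬q_1 is left, so q_1 = False.
Unit clause (¬q_6) forces q_6 = False.
In (q_1 ∨ q_2 ∨ q_5 ∨ ¬q_7) only q_5 is left, so q_5 = True.
In (q_2 ∨ ¬q_3 ∨ ¬q_5) only ¬q_3 is left, so q_3 = False.
Set q_4 = False.
All clauses satisfied.

q_1 = False, q_2 = False, q_3 = False, q_4 = False, q_5 = True, q_6 = False, q_7 = True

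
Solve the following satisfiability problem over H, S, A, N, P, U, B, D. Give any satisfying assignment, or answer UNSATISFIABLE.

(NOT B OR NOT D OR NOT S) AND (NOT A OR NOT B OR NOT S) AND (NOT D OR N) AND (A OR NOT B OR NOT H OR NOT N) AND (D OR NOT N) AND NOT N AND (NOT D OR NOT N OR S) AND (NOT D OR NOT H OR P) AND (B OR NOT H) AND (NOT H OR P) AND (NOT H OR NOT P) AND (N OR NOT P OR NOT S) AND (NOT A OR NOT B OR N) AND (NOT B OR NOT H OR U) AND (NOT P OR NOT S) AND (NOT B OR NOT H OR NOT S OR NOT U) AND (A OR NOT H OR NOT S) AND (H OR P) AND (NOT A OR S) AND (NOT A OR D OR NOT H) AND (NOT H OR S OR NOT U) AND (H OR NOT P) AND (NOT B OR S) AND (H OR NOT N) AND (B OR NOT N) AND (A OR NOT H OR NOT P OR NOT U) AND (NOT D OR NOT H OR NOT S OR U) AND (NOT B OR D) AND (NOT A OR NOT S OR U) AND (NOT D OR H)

Case N = True:
  Clause (NOT N) is falsified — contradiction.
Case N = False:
  (NOT D OR N) forces D = False.
  (NOT B OR D) forces B = False.
  (B OR NOT H) forces H = False.
  (H OR P) forces P = True.
  Clause (H OR NOT P) is falsified — contradiction.
Both cases fail, so the formula is unsatisfiable.

UNSATISFIABLE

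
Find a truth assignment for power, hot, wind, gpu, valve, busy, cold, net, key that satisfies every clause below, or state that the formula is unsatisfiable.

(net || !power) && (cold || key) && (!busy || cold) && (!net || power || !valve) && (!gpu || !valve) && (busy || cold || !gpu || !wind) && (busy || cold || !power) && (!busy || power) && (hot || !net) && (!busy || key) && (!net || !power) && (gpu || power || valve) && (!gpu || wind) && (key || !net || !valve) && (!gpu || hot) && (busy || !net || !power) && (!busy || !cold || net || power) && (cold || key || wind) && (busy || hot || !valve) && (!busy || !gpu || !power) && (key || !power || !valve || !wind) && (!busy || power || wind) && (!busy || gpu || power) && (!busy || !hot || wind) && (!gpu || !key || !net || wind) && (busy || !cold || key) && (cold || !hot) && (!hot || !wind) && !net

power=F, hot=T, wind=F, gpu=F, valve=T, busy=F, cold=T, net=F, key=T

Unit clause (!net) forces net = False.
In (net || !power) only !power is left, so power = False.
In (!busy || power) only !busy is left, so busy = False.
Try hot = False:
  (!gpu || hot) forces gpu = False.
  (gpu || power || valve) forces valve = True.
  clause (busy || hot || !valve) is falsified — backtrack.
So hot = True.
  then (cold || !hot) forces cold = True.
  then (!hot || !wind) forces wind = False.
  then (!gpu || wind) forces gpu = False.
  then (busy || !cold || key) forces key = True.
  then (gpu || power || valve) forces valve = True.
All clauses satisfied.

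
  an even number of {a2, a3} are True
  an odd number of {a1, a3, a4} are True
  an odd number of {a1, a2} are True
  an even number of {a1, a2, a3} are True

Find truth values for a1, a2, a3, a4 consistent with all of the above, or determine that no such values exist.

a1: False, a2: True, a3: True, a4: False

{a2, a3}: 2 true → even ✓
{a1, a3, a4}: 1 true → odd ✓
{a1, a2}: 1 true → odd ✓
{a1, a2, a3}: 2 true → even ✓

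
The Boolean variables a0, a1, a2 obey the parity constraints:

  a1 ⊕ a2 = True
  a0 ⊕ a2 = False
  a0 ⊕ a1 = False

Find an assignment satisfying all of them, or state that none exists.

Unsatisfiable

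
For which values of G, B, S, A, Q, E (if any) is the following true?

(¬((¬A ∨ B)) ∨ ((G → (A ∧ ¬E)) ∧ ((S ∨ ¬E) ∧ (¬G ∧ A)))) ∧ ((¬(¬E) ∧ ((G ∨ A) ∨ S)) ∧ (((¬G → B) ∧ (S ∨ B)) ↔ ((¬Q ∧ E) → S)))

G = False, B = True, S = True, A = True, Q = False, E = True

  ¬((¬A ∨ B)) ∨ ((G → (A ∧ ¬E)) ∧ ((S ∨ ¬E) ∧ (¬G ∧ A))) = True
    ¬((¬A ∨ B)) = False
      ¬A ∨ B = True
        ¬A = False
    (G → (A ∧ ¬E)) ∧ ((S ∨ ¬E) ∧ (¬G ∧ A)) = True
      G → (A ∧ ¬E) = True
        A ∧ ¬E = False
          ¬E = False
      (S ∨ ¬E) ∧ (¬G ∧ A) = True
        S ∨ ¬E = True
          ¬E = False
        ¬G ∧ A = True
          ¬G = True
  (¬(¬E) ∧ ((G ∨ A) ∨ S)) ∧ (((¬G → B) ∧ (S ∨ B)) ↔ ((¬Q ∧ E) → S)) = True
    ¬(¬E) ∧ ((G ∨ A) ∨ S) = True
      ¬(¬E) = True
        ¬E = False
      (G ∨ A) ∨ S = True
        G ∨ A = True
    ((¬G → B) ∧ (S ∨ B)) ↔ ((¬Q ∧ E) → S) = True
      (¬G → B) ∧ (S ∨ B) = True
        ¬G → B = True
          ¬G = True
        S ∨ B = True
      (¬Q ∧ E) → S = True
        ¬Q ∧ E = True
          ¬Q = True
Both conjuncts True, so the formula holds.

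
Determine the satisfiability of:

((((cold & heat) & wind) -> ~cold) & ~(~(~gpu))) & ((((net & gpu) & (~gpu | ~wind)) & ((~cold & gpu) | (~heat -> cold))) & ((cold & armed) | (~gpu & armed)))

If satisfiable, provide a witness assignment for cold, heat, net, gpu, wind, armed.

Unsatisfiable — no assignment works.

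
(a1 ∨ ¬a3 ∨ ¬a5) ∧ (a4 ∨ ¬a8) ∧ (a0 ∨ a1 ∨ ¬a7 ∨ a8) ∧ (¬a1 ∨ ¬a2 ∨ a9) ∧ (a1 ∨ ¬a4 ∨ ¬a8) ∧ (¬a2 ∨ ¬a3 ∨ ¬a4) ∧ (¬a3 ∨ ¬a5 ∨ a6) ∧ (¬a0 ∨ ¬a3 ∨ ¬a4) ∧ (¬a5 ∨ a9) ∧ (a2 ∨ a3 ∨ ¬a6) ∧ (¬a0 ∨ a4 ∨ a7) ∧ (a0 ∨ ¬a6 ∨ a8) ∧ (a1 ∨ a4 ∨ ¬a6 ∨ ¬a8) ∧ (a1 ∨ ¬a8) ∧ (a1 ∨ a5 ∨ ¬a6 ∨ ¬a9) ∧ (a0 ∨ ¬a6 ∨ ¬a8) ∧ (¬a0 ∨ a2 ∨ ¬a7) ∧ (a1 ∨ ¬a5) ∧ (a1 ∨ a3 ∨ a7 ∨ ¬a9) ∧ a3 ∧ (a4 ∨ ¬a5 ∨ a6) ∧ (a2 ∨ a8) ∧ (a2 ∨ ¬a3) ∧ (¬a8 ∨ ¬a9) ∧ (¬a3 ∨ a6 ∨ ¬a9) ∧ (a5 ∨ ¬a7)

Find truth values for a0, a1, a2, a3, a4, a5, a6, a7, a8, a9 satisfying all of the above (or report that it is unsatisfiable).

a0: True, a1: True, a2: True, a3: True, a4: False, a5: True, a6: True, a7: True, a8: False, a9: True

Unit clause (a3) forces a3 = True.
In (a2 ∨ ¬a3) only a2 is left, so a2 = True.
In (¬a2 ∨ ¬a3 ∨ ¬a4) only ¬a4 is left, so a4 = False.
In (a4 ∨ ¬a8) only ¬a8 is left, so a8 = False.
Set a0 = True.
  then (¬a0 ∨ a4 ∨ a7) forces a7 = True.
  then (a5 ∨ ¬a7) forces a5 = True.
  then (a1 ∨ ¬a3 ∨ ¬a5) forces a1 = True.
  then (¬a1 ∨ ¬a2 ∨ a9) forces a9 = True.
  then (¬a3 ∨ ¬a5 ∨ a6) forces a6 = True.
All clauses satisfied.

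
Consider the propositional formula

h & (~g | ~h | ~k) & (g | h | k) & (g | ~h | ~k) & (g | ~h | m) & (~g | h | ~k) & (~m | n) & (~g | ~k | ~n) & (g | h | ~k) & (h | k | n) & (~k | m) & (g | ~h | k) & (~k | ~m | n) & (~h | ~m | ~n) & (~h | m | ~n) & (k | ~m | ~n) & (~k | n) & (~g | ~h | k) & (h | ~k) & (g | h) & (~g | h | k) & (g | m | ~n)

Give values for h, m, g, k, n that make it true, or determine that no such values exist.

UNSATISFIABLE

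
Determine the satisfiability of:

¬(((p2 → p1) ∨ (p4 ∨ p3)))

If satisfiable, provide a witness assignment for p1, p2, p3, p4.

p1=F; p2=T; p3=F; p4=F

  ¬(((p2 → p1) ∨ (p4 ∨ p3))) = True
    (p2 → p1) ∨ (p4 ∨ p3) = False
      p2 → p1 = False
      p4 ∨ p3 = False
The formula evaluates to True.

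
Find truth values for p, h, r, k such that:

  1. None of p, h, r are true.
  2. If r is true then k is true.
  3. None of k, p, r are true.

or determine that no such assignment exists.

p = False, h = False, r = False, k = False

  (1) {p, h, r}: 0 true — none ✓
  (2) r=F ⇒ k: vacuous ✓
  (3) {k, p, r}: 0 true — none ✓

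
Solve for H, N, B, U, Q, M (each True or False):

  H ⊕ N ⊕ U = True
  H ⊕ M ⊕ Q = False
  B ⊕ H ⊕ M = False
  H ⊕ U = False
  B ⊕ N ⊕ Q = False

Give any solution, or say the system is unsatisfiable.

No satisfying assignment exists.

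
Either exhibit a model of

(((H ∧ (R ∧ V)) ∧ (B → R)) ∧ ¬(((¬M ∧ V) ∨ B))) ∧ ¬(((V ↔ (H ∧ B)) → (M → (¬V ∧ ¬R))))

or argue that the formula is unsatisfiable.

Case V = True: the formula simplifies to (((H ∧ R) ∧ (B → R)) ∧ ¬((¬M ∨ B))) ∧ ¬(((H ∧ B) → ¬M)).
  B = True: the conjunct ¬((¬M ∨ B)) becomes ¬((¬M ∨ True)) = False.
  B = False: the conjunct ¬(((H ∧ B) → ¬M)) becomes ¬((False → ¬M)) = False.
Case V = False: the conjunct V is False.
Both cases fail — unsatisfiable.

The formula is unsatisfiable.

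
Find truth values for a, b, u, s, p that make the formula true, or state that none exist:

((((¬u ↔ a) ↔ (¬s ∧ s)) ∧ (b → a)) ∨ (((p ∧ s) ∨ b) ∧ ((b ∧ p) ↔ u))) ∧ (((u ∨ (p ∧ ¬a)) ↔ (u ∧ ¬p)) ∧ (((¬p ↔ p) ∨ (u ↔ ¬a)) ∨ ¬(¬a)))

a = True; b = False; u = True; s = False; p = False

  (((¬u ↔ a) ↔ (¬s ∧ s)) ∧ (b → a)) ∨ (((p ∧ s) ∨ b) ∧ ((b ∧ p) ↔ u)) = True
    ((¬u ↔ a) ↔ (¬s ∧ s)) ∧ (b → a) = True
      (¬u ↔ a) ↔ (¬s ∧ s) = True
        ¬u ↔ a = False
          ¬u = False
        ¬s ∧ s = False
          ¬s = True
      b → a = True
    ((p ∧ s) ∨ b) ∧ ((b ∧ p) ↔ u) = False
      (p ∧ s) ∨ b = False
        p ∧ s = False
      (b ∧ p) ↔ u = False
        b ∧ p = False
  ((u ∨ (p ∧ ¬a)) ↔ (u ∧ ¬p)) ∧ (((¬p ↔ p) ∨ (u ↔ ¬a)) ∨ ¬(¬a)) = True
    (u ∨ (p ∧ ¬a)) ↔ (u ∧ ¬p) = True
      u ∨ (p ∧ ¬a) = True
        p ∧ ¬a = False
          ¬a = False
      u ∧ ¬p = True
        ¬p = True
    ((¬p ↔ p) ∨ (u ↔ ¬a)) ∨ ¬(¬a) = True
      (¬p ↔ p) ∨ (u ↔ ¬a) = False
        ¬p ↔ p = False
          ¬p = True
        u ↔ ¬a = False
          ¬a = False
      ¬(¬a) = True
        ¬a = False
Both conjuncts True, so the formula holds.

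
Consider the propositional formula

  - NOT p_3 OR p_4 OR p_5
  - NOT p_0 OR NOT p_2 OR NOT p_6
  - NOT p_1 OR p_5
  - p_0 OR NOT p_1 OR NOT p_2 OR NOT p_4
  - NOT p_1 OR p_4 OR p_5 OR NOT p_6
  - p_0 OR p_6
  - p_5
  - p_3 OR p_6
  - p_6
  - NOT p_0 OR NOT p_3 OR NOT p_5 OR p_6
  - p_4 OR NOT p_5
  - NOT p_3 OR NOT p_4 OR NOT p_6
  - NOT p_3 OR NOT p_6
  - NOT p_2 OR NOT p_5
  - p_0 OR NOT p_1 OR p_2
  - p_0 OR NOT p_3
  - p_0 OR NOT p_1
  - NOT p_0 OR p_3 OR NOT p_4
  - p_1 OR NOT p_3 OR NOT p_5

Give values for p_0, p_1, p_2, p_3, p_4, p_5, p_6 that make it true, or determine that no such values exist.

p_0=F, p_1=F, p_2=F, p_3=F, p_4=T, p_5=T, p_6=T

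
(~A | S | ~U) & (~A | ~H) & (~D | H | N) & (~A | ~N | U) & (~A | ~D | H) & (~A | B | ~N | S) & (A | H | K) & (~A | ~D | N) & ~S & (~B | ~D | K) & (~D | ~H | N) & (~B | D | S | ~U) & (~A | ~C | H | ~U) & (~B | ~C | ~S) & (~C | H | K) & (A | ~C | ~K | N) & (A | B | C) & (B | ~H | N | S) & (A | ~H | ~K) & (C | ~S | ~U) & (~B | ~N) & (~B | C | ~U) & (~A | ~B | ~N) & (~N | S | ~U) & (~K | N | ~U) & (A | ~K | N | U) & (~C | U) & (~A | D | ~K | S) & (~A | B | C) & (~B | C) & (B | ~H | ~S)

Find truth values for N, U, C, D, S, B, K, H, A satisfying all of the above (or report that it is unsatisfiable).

The formula is unsatisfiable.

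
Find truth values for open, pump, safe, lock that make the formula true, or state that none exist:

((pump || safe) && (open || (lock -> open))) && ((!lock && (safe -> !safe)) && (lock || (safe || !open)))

open: False; pump: True; safe: False; lock: False

  (pump || safe) && (open || (lock -> open)) = True
    pump || safe = True
    open || (lock -> open) = True
      lock -> open = True
  (!lock && (safe -> !safe)) && (lock || (safe || !open)) = True
    !lock && (safe -> !safe) = True
      !lock = True
      safe -> !safe = True
        !safe = True
    lock || (safe || !open) = True
      safe || !open = True
        !open = True
Both conjuncts True, so the formula holds.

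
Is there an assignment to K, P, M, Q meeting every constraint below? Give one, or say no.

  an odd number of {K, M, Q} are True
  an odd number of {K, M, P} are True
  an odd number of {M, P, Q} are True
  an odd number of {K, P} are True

Adding constraints 1, 3, 4 mod 2: every variable appears an even number of times on the left, so the left side is 0.
But the right sides sum to 1 (mod 2). 0 ≠ 1 — the system is inconsistent.

The formula is unsatisfiable.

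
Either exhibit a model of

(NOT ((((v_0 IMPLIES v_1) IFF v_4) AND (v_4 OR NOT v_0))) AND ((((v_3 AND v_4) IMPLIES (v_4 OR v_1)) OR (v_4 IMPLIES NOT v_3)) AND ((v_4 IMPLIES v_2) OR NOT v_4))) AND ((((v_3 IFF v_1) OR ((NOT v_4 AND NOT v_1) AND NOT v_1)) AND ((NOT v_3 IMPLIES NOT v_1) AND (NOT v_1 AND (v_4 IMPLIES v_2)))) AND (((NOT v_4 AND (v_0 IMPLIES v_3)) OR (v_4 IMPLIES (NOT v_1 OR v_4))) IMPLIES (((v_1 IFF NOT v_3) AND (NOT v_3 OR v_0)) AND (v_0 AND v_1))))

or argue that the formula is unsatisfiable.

Case v_1 = True: the conjunct NOT v_1 is False.
Case v_1 = False: the conjunct ((NOT v_4 AND (v_0 IMPLIES v_3)) OR (v_4 IMPLIES (NOT v_1 OR v_4))) IMPLIES (((v_1 IFF NOT v_3) AND (NOT v_3 OR v_0)) AND (v_0 AND v_1)) becomes ((NOT v_4 AND (v_0 IMPLIES v_3)) OR True) IMPLIES ((v_3 AND (NOT v_3 OR v_0)) AND False) = False.
Both cases fail — unsatisfiable.

Unsatisfiable — no assignment works.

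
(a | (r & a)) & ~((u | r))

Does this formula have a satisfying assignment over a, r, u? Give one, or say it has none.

a: True, r: False, u: False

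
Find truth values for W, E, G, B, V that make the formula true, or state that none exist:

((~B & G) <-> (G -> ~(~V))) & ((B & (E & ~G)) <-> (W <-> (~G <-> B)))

W = False, E = True, G = True, B = False, V = True

  (~B & G) <-> (G -> ~(~V)) = True
    ~B & G = True
      ~B = True
    G -> ~(~V) = True
      ~(~V) = True
        ~V = False
  (B & (E & ~G)) <-> (W <-> (~G <-> B)) = True
    B & (E & ~G) = False
      E & ~G = False
        ~G = False
    W <-> (~G <-> B) = False
      ~G <-> B = True
        ~G = False
Both conjuncts True, so the formula holds.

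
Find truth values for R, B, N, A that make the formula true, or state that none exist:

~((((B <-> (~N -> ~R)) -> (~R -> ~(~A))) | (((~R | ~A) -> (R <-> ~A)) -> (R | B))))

Case R = True: the formula becomes ~((True | True)) = False.
Case R = False: the formula simplifies to ~(((B -> ~(~A)) | (A -> B))).
  B = True: this becomes ~((~(~A) | True)) = False.
  B = False: this becomes ~((True | ~A)) = False.
Both cases fail — unsatisfiable.

UNSATISFIABLE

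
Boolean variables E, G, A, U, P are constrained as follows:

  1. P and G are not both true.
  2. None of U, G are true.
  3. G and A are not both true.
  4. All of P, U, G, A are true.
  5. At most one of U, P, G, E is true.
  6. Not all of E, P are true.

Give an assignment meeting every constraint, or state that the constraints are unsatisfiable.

No satisfying assignment exists.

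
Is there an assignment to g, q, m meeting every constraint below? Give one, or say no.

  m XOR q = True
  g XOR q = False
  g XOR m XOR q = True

g=F, q=F, m=T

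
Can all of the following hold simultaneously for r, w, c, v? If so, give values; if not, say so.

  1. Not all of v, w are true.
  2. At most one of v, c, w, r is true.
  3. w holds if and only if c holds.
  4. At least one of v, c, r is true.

r=F; w=F; c=F; v=T

  (1) {v, w}: 1/2 true — not all ✓
  (2) {v, c, w, r}: 1 true — at most one ✓
  (3) w=F, c=F — same ✓
  (4) {v, c, r}: 1 true — at least one ✓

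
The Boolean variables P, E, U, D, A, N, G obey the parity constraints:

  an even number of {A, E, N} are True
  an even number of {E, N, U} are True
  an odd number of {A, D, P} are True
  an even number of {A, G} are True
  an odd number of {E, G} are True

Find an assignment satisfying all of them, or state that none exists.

P=F, E=F, U=T, D=F, A=T, N=T, G=T

{A, E, N}: 2 true → even ✓
{E, N, U}: 2 true → even ✓
{A, D, P}: 1 true → odd ✓
{A, G}: 2 true → even ✓
{E, G}: 1 true → odd ✓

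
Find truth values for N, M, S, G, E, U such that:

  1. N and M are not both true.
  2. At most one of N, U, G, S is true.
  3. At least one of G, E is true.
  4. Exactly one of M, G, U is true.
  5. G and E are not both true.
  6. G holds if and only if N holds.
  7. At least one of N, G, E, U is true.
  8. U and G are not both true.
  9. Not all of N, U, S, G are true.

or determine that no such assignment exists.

N = False, M = False, S = False, G = False, E = True, U = True

  (1) N=F, M=F — not both ✓
  (2) {N, U, G, S}: 1 true — at most one ✓
  (3) {G, E}: 1 true — at least one ✓
  (4) {M, G, U}: 1 true — exactly one ✓
  (5) G=F, E=T — not both ✓
  (6) G=F, N=F — same ✓
  (7) {N, G, E, U}: 2 true — at least one ✓
  (8) U=T, G=F — not both ✓
  (9) {N, U, S, G}: 1/4 true — not all ✓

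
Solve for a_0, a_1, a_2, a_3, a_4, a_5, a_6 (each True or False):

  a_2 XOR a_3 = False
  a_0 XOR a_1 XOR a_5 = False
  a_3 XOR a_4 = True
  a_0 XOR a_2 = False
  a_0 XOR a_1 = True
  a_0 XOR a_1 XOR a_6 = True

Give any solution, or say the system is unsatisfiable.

a_0=T, a_1=F, a_2=T, a_3=T, a_4=F, a_5=T, a_6=F

a_2 XOR a_3 = T XOR T = False ✓
a_0 XOR a_1 XOR a_5 = T XOR F XOR T = False ✓
a_3 XOR a_4 = T XOR F = True ✓
a_0 XOR a_2 = T XOR T = False ✓
a_0 XOR a_1 = T XOR F = True ✓
a_0 XOR a_1 XOR a_6 = T XOR F XOR F = True ✓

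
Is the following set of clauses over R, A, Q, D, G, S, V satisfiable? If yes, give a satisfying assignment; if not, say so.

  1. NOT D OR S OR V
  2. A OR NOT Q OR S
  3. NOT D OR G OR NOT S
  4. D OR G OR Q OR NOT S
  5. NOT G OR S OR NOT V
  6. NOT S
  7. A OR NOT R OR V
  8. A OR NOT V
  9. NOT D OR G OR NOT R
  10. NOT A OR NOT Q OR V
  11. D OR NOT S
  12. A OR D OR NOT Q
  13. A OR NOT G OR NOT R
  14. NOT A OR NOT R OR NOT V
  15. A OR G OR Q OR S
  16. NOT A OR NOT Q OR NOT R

R=F, A=T, Q=T, D=T, G=F, S=F, V=T

Unit clause (NOT S) forces S = False.
Set R = False.
Set A = True.
Set Q = True.
  then (NOT A OR NOT Q OR V) forces V = True.
  then (NOT G OR S OR NOT V) forces G = False.
Set D = True.
All clauses satisfied.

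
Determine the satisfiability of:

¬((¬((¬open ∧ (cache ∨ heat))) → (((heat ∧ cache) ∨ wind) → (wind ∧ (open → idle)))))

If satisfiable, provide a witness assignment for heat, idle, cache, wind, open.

heat: False, idle: False, cache: True, wind: True, open: True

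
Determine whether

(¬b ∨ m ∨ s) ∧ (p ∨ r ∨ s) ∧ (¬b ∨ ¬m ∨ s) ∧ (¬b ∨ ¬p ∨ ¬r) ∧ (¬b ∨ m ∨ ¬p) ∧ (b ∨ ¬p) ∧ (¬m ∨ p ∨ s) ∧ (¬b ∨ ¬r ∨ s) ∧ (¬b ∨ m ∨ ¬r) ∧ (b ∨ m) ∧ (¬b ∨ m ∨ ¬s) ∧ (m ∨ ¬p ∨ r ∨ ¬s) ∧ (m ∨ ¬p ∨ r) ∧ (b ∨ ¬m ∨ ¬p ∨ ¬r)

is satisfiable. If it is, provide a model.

Set s = True.
Try m = False:
  (b ∨ m) forces b = True.
  clause (¬b ∨ m ∨ ¬s) is falsified — backtrack.
So m = True.
Set b = True.
Set r = False.
Set p = False.
All clauses satisfied.

s=T; m=T; b=T; r=F; p=F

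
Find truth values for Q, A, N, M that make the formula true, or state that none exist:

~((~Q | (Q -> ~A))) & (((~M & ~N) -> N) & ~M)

Q = True, A = True, N = True, M = False

  ~((~Q | (Q -> ~A))) = True
    ~Q | (Q -> ~A) = False
      ~Q = False
      Q -> ~A = False
        ~A = False
  ((~M & ~N) -> N) & ~M = True
    (~M & ~N) -> N = True
      ~M & ~N = False
        ~M = True
        ~N = False
    ~M = True
Both conjuncts True, so the formula holds.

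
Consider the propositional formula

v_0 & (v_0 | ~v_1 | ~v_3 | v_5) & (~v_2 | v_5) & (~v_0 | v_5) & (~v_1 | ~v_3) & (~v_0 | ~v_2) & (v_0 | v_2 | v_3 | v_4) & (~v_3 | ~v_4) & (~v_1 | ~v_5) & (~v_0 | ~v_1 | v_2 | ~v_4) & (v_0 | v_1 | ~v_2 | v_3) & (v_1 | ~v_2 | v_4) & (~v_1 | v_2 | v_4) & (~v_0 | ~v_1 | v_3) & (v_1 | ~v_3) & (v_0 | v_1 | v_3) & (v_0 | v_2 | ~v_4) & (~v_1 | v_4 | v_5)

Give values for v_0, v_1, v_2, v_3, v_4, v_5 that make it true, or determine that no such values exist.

Unit clause (v_0) forces v_0 = True.
In (~v_0 | v_5) only v_5 is left, so v_5 = True.
In (~v_0 | ~v_2) only ~v_2 is left, so v_2 = False.
In (~v_1 | ~v_5) only ~v_1 is left, so v_1 = False.
In (v_1 | ~v_3) only ~v_3 is left, so v_3 = False.
Set v_4 = True.
All clauses satisfied.

v_0: True, v_1: False, v_2: False, v_3: False, v_4: True, v_5: True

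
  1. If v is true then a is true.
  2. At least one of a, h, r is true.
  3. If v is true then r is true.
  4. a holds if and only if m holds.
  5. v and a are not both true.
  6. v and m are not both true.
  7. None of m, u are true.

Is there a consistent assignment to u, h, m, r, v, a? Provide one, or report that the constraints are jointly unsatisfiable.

u = False, h = False, m = False, r = True, v = False, a = False

  (1) v=F ⇒ a: vacuous ✓
  (2) {a, h, r}: 1 true — at least one ✓
  (3) v=F ⇒ r: vacuous ✓
  (4) a=F, m=F — same ✓
  (5) v=F, a=F — not both ✓
  (6) v=F, m=F — not both ✓
  (7) {m, u}: 0 true — none ✓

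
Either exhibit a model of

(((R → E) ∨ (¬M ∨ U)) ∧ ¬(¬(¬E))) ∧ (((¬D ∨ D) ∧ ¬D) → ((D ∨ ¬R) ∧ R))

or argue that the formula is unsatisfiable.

R: False, U: True, E: False, M: False, D: True

  ((R → E) ∨ (¬M ∨ U)) ∧ ¬(¬(¬E)) = True
    (R → E) ∨ (¬M ∨ U) = True
      R → E = True
      ¬M ∨ U = True
        ¬M = True
    ¬(¬(¬E)) = True
      ¬(¬E) = False
        ¬E = True
  ((¬D ∨ D) ∧ ¬D) → ((D ∨ ¬R) ∧ R) = True
    (¬D ∨ D) ∧ ¬D = False
      ¬D ∨ D = True
        ¬D = False
      ¬D = False
    (D ∨ ¬R) ∧ R = False
      D ∨ ¬R = True
        ¬R = True
Both conjuncts True, so the formula holds.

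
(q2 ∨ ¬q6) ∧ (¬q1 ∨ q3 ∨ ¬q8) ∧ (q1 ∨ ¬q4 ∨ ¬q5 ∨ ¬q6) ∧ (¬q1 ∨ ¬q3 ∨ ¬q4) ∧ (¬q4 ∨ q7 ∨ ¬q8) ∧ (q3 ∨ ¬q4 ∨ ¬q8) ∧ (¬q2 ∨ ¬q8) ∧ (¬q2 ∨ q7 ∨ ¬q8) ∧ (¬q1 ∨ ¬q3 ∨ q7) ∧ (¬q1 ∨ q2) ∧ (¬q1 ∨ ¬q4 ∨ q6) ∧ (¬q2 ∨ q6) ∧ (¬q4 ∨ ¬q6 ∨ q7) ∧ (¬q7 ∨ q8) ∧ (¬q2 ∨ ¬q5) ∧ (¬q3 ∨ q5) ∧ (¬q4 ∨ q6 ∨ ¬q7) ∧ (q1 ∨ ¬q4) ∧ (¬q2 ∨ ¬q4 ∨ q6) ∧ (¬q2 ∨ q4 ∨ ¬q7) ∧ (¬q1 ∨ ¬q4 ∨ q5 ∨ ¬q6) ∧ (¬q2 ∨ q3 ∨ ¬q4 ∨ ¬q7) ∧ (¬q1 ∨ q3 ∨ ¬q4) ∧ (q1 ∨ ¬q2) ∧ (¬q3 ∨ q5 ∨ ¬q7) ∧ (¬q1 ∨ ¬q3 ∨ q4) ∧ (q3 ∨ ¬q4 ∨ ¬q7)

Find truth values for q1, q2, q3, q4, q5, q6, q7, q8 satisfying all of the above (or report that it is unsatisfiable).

Set q1 = False.
  then (q1 ∨ ¬q4) forces q4 = False.
  then (q1 ∨ ¬q2) forces q2 = False.
  then (q2 ∨ ¬q6) forces q6 = False.
Set q3 = False.
Set q5 = False.
Set q7 = True.
  then (¬q7 ∨ q8) forces q8 = True.
All clauses satisfied.

q1 = False, q2 = False, q3 = False, q4 = False, q5 = False, q6 = False, q7 = True, q8 = True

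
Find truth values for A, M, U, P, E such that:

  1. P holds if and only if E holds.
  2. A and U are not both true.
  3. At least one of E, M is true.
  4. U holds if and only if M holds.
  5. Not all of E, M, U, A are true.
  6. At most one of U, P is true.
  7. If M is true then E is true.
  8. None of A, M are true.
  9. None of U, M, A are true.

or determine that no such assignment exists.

A = False, M = False, U = False, P = True, E = True

  (1) P=T, E=T — same ✓
  (2) A=F, U=F — not both ✓
  (3) {E, M}: 1 true — at least one ✓
  (4) U=F, M=F — same ✓
  (5) {E, M, U, A}: 1/4 true — not all ✓
  (6) {U, P}: 1 true — at most one ✓
  (7) M=F ⇒ E: vacuous ✓
  (8) {A, M}: 0 true — none ✓
  (9) {U, M, A}: 0 true — none ✓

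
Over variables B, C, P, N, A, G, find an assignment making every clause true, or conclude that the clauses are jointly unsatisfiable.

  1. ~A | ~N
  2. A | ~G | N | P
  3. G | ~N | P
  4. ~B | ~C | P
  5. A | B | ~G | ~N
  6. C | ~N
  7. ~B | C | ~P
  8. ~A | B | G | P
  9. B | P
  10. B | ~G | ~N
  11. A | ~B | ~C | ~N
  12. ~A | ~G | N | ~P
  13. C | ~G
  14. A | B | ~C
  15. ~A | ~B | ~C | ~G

Set B = False.
  then (B | P) forces P = True.
Set C = False.
  then (C | ~N) forces N = False.
  then (C | ~G) forces G = False.
Set A = True.
All clauses satisfied.

B=F, C=F, P=T, N=F, A=T, G=F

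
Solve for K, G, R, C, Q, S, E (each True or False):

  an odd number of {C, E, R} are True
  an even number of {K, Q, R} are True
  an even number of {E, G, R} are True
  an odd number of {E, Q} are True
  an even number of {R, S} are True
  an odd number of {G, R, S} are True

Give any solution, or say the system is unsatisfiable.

K=F, G=T, R=F, C=F, Q=F, S=F, E=T

{C, E, R}: 1 true → odd ✓
{K, Q, R}: 0 true → even ✓
{E, G, R}: 2 true → even ✓
{E, Q}: 1 true → odd ✓
{R, S}: 0 true → even ✓
{G, R, S}: 1 true → odd ✓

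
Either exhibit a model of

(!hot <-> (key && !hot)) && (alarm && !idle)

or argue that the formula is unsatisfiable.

alarm=T, hot=F, key=T, idle=F

  !hot <-> (key && !hot) = True
    !hot = True
    key && !hot = True
      !hot = True
  alarm && !idle = True
    !idle = True
Both conjuncts True, so the formula holds.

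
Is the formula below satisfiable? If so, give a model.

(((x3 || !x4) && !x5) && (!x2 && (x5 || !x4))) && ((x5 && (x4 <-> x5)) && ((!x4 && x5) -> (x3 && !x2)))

The formula is unsatisfiable.

Case x5 = True: the conjunct !x5 is False.
Case x5 = False: the conjunct x5 is False.
Both cases fail — unsatisfiable.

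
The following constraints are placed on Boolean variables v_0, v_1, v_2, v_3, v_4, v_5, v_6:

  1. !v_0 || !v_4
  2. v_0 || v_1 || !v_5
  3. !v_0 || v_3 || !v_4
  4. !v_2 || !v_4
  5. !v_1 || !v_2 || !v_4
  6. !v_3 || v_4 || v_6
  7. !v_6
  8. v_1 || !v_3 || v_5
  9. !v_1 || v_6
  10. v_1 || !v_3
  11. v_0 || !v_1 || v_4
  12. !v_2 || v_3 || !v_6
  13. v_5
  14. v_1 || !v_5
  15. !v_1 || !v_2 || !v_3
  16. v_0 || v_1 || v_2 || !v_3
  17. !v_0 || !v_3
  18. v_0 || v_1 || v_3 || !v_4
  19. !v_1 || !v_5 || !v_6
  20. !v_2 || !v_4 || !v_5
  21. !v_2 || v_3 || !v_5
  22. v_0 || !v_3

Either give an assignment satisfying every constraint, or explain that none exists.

Case v_5 = True:
  (!v_6) forces v_6 = False.
  (!v_1 || v_6) forces v_1 = False.
  Clause (v_1 || !v_5) is falsified — contradiction.
Case v_5 = False:
  Clause (v_5) is falsified — contradiction.
Both cases fail, so the formula is unsatisfiable.

No satisfying assignment exists.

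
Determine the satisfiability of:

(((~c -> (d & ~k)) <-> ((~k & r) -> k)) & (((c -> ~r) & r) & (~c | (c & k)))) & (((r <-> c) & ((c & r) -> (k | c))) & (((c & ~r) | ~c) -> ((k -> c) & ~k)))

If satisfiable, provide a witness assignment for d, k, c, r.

Unsatisfiable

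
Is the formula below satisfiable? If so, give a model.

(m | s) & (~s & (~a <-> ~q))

a: False; q: False; m: True; s: False

  m | s = True
  ~s & (~a <-> ~q) = True
    ~s = True
    ~a <-> ~q = True
      ~a = True
      ~q = True
Both conjuncts True, so the formula holds.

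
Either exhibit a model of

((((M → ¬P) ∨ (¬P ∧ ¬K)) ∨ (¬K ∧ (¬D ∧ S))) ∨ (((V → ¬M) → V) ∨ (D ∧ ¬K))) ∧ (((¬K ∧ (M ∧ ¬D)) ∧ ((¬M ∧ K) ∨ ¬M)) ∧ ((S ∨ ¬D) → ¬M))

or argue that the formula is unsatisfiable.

Case M = True: the conjunct (¬M ∧ K) ∨ ¬M becomes (False ∧ K) ∨ ¬True = False.
Case M = False: the conjunct M is False.
Both cases fail — unsatisfiable.

UNSATISFIABLE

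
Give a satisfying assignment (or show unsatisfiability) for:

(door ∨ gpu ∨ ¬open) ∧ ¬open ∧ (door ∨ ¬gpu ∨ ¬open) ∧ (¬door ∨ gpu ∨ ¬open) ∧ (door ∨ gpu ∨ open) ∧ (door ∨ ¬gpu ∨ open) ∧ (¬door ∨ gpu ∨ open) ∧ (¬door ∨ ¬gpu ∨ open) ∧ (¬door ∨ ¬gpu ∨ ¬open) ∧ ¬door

No satisfying assignment exists.

Case open = True:
  Clause (¬open) is falsified — contradiction.
Case open = False:
  (¬door) forces door = False.
  (door ∨ gpu ∨ open) forces gpu = True.
  Clause (door ∨ ¬gpu ∨ open) is falsified — contradiction.
Both cases fail, so the formula is unsatisfiable.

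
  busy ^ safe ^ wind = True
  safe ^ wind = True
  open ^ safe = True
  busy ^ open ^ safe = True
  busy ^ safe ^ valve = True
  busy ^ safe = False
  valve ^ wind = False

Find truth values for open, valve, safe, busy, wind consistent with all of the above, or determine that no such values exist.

open: True; valve: True; safe: False; busy: False; wind: True

busy ^ safe ^ wind = F ^ F ^ T = True ✓
safe ^ wind = F ^ T = True ✓
open ^ safe = T ^ F = True ✓
busy ^ open ^ safe = F ^ T ^ F = True ✓
busy ^ safe ^ valve = F ^ F ^ T = True ✓
busy ^ safe = F ^ F = False ✓
valve ^ wind = T ^ T = False ✓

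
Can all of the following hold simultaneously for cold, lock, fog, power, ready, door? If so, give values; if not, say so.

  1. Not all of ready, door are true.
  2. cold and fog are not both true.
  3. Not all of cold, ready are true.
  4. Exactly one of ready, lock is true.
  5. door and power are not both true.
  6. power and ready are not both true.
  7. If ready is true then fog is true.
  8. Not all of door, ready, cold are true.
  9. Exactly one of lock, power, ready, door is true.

cold = False; lock = True; fog = False; power = False; ready = False; door = False

  (1) {ready, door}: 0/2 true — not all ✓
  (2) cold=F, fog=F — not both ✓
  (3) {cold, ready}: 0/2 true — not all ✓
  (4) {ready, lock}: 1 true — exactly one ✓
  (5) door=F, power=F — not both ✓
  (6) power=F, ready=F — not both ✓
  (7) ready=F ⇒ fog: vacuous ✓
  (8) {door, ready, cold}: 0/3 true — not all ✓
  (9) {lock, power, ready, door}: 1 true — exactly one ✓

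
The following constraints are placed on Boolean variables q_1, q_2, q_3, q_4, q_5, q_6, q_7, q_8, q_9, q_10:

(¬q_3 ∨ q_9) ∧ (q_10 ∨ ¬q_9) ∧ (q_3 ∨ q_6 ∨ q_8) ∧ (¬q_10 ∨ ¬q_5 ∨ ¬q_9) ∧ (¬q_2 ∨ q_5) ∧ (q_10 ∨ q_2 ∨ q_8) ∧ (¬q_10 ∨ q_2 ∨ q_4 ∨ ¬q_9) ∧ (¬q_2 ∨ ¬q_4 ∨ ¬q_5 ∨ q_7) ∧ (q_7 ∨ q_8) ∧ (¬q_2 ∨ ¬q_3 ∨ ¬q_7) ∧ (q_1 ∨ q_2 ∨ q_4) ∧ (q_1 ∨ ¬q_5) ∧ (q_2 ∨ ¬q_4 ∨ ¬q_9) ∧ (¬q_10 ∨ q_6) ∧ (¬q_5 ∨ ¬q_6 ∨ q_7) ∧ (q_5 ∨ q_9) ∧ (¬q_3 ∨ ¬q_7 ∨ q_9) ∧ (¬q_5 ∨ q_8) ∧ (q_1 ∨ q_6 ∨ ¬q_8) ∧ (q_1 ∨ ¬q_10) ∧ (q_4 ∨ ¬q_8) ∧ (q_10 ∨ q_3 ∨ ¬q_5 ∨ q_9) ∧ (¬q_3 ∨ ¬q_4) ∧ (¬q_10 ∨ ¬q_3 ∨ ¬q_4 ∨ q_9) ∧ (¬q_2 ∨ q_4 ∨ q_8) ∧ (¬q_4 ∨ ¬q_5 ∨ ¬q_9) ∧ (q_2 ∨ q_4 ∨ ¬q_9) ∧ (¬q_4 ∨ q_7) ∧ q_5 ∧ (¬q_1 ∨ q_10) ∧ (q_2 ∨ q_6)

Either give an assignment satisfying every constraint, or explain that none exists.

q_1 = True, q_2 = False, q_3 = False, q_4 = True, q_5 = True, q_6 = True, q_7 = True, q_8 = True, q_9 = False, q_10 = True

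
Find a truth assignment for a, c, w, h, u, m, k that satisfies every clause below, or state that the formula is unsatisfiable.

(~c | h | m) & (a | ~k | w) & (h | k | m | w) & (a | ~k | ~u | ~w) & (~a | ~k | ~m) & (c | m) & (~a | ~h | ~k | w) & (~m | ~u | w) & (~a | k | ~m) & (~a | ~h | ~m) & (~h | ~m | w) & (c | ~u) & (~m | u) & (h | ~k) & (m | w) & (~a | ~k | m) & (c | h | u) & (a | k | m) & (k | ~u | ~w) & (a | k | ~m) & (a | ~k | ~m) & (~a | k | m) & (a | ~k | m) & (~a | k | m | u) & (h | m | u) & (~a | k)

The formula is unsatisfiable.

Case k = True:
  (h | ~k) forces h = True.
  If m = True:
    (~a | ~k | ~m) forces a = False.
    clause (a | ~k | ~m) is falsified.
  If m = False:
    (c | m) forces c = True.
    (m | w) forces w = True.
    (~a | ~k | m) forces a = False.
    clause (a | ~k | m) is falsified.
  Every sub-case reaches a contradiction.
Case k = False:
  (~a | k) forces a = False.
  (a | k | m) forces m = True.
  Clause (a | k | ~m) is falsified — contradiction.
Both cases fail, so the formula is unsatisfiable.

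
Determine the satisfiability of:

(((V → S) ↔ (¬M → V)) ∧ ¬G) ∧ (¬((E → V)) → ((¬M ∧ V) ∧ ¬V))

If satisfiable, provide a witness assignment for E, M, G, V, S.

E=F, M=T, G=F, V=T, S=T

  ((V → S) ↔ (¬M → V)) ∧ ¬G = True
    (V → S) ↔ (¬M → V) = True
      V → S = True
      ¬M → V = True
        ¬M = False
    ¬G = True
  ¬((E → V)) → ((¬M ∧ V) ∧ ¬V) = True
    ¬((E → V)) = False
      E → V = True
    (¬M ∧ V) ∧ ¬V = False
      ¬M ∧ V = False
        ¬M = False
      ¬V = False
Both conjuncts True, so the formula holds.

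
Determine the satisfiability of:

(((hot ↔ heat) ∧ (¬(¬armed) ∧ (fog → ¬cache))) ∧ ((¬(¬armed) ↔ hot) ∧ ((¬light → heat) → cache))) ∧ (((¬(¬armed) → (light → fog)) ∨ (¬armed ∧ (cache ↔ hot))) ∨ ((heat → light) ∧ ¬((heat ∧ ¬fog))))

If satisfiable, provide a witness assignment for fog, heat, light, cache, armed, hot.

fog: False; heat: True; light: False; cache: True; armed: True; hot: True

  ((hot ↔ heat) ∧ (¬(¬armed) ∧ (fog → ¬cache))) ∧ ((¬(¬armed) ↔ hot) ∧ ((¬light → heat) → cache)) = True
    (hot ↔ heat) ∧ (¬(¬armed) ∧ (fog → ¬cache)) = True
      hot ↔ heat = True
      ¬(¬armed) ∧ (fog → ¬cache) = True
        ¬(¬armed) = True
          ¬armed = False
        fog → ¬cache = True
          ¬cache = False
    (¬(¬armed) ↔ hot) ∧ ((¬light → heat) → cache) = True
      ¬(¬armed) ↔ hot = True
        ¬(¬armed) = True
          ¬armed = False
      (¬light → heat) → cache = True
        ¬light → heat = True
          ¬light = True
  ((¬(¬armed) → (light → fog)) ∨ (¬armed ∧ (cache ↔ hot))) ∨ ((heat → light) ∧ ¬((heat ∧ ¬fog))) = True
    (¬(¬armed) → (light → fog)) ∨ (¬armed ∧ (cache ↔ hot)) = True
      ¬(¬armed) → (light → fog) = True
        ¬(¬armed) = True
          ¬armed = False
        light → fog = True
      ¬armed ∧ (cache ↔ hot) = False
        ¬armed = False
        cache ↔ hot = True
    (heat → light) ∧ ¬((heat ∧ ¬fog)) = False
      heat → light = False
      ¬((heat ∧ ¬fog)) = False
        heat ∧ ¬fog = True
          ¬fog = True
Both conjuncts True, so the formula holds.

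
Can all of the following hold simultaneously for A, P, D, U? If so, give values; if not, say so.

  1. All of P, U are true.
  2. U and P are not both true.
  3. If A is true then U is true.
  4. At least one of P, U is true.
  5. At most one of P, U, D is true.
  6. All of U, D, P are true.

The formula is unsatisfiable.

Case P = True:
  (1) forces U = True.
  Constraint (2) is violated (U=T, P=T) — contradiction.
Case P = False:
  Constraint (1) is violated (P=F) — contradiction.
Both cases fail — unsatisfiable.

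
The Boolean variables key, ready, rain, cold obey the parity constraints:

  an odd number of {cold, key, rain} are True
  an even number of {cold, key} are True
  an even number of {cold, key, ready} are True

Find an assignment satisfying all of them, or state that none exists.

key = False; ready = False; rain = True; cold = False

{cold, key, rain}: 1 true → odd ✓
{cold, key}: 0 true → even ✓
{cold, key, ready}: 0 true → even ✓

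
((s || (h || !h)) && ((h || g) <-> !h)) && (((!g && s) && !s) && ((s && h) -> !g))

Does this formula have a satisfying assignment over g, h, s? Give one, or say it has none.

Case s = True: the conjunct !s is False.
Case s = False: the conjunct s is False.
Both cases fail — unsatisfiable.

The formula is unsatisfiable.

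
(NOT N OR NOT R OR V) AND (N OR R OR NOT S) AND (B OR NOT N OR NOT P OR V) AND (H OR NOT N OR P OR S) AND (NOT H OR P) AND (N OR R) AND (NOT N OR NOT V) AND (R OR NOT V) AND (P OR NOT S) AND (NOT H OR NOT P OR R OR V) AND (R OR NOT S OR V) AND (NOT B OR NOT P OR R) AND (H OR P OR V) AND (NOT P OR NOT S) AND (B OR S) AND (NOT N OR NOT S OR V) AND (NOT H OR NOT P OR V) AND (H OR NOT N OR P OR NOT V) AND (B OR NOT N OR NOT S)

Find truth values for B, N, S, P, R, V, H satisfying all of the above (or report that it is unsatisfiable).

B=T, N=F, S=F, P=T, R=T, V=F, H=F

Try B = False:
  (B OR S) forces S = True.
  (P OR NOT S) forces P = True.
  clause (NOT P OR NOT S) is falsified — backtrack.
So B = True.
Set N = False.
  then (N OR R) forces R = True.
Try S = True:
  (P OR NOT S) forces P = True.
  clause (NOT P OR NOT S) is falsified — backtrack.
So S = False.
Set P = True.
Set V = False.
  then (NOT H OR NOT P OR V) forces H = False.
All clauses satisfied.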